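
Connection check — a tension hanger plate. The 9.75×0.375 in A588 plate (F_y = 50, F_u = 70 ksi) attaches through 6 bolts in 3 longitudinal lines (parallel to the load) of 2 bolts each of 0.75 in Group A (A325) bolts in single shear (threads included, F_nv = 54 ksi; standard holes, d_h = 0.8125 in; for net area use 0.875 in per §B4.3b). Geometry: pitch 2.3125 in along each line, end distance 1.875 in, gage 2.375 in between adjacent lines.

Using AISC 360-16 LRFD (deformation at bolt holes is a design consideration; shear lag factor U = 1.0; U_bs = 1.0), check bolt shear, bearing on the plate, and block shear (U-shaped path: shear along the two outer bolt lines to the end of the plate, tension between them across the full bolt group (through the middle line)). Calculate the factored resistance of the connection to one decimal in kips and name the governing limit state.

Bolt shear: A_b = π(0.75)²/4 = 0.44179 in². φR_n = 0.75 × 54 × 0.44179 × 6 × 1 = 107.4 kips.
Bearing (0.375 in plate, F_u = 70 ksi): end bolts L_c = 1.875 − 0.8125/2 = 1.46875, R_n = min(1.2×1.46875×0.375×70, 2.4×0.75×0.375×70) = 46.266 kips/bolt; interior L_c = 2.3125 − 0.8125 = 1.5, R_n = 47.25 kips/bolt. φR_n = 0.75 × (3×46.266 + 3×47.25) = 210.4 kips.
Block shear: shear path 2×[1.875+1×2.3125] = 2×4.1875 in, A_gv = 3.1406, A_nv = 2×(4.1875 − 1.5×0.875)×0.375 = 2.1563 in²; tension across gage: (4.75 − 2×0.875)×0.375 = 1.125 in². R_n = min(0.6×70×2.1563, 0.6×50×3.1406) + 1.0×70×1.125 = min(90.565, 94.218) + 78.75 = 169.32 kips. φR_n = 0.75 × 169.32 = 127.0 kips.
Governing: min(107.4, 210.4, 127.0) = 107.4 kips → bolt shear.

107.4 kips (bolt shear governs)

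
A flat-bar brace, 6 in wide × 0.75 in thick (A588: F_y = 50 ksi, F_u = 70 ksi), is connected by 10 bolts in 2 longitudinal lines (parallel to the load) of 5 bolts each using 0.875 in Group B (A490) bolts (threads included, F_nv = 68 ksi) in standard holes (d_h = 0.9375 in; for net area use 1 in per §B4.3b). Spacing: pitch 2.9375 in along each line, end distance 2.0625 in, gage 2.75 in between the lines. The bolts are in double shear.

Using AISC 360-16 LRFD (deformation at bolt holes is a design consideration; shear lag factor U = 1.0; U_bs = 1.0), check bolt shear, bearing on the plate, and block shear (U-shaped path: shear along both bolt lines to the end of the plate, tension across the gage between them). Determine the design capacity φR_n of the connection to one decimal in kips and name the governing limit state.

Bolt shear: A_b = π(0.875)²/4 = 0.60132 in². φR_n = 0.75 × 68 × 0.60132 × 10 × 2 = 613.3 kips.
Bearing (0.75 in plate, F_u = 70 ksi): end bolts L_c = 2.0625 − 0.9375/2 = 1.59375, R_n = min(1.2×1.59375×0.75×70, 2.4×0.875×0.75×70) = 100.41 kips/bolt; interior L_c = 2.9375 − 0.9375 = 2, R_n = 110.25 kips/bolt. φR_n = 0.75 × (2×100.41 + 8×110.25) = 812.1 kips.
Block shear: shear path 2×[2.0625+4×2.9375] = 2×13.8125 in, A_gv = 20.719, A_nv = 2×(13.8125 − 4.5×1)×0.75 = 13.969 in²; tension across gage: (2.75 − 1×1)×0.75 = 1.3125 in². R_n = min(0.6×70×13.969, 0.6×50×20.719) + 1.0×70×1.3125 = min(586.7, 621.57) + 91.875 = 678.58 kips. φR_n = 0.75 × 678.58 = 508.9 kips.
Governing: min(613.3, 812.1, 508.9) = 508.9 kips → block shear.

508.9 kips (block shear governs)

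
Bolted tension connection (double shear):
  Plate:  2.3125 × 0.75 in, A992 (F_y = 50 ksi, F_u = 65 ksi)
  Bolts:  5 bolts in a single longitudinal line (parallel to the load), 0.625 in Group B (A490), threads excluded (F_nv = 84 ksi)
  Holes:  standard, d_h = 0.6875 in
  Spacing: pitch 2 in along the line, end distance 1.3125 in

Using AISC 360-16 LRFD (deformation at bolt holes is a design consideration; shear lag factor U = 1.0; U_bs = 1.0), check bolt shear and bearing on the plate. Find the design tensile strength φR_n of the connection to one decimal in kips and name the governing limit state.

193.3 kips (bolt shear governs)

Bolt shear: A_b = π(0.625)²/4 = 0.3068 in². φR_n = 0.75 × 84 × 0.3068 × 5 × 2 = 193.3 kips.
Bearing (0.75 in plate, F_u = 65 ksi): end bolts L_c = 1.3125 − 0.6875/2 = 0.96875, R_n = min(1.2×0.96875×0.75×65, 2.4×0.625×0.75×65) = 56.672 kips/bolt; interior L_c = 2 − 0.6875 = 1.3125, R_n = 73.125 kips/bolt. φR_n = 0.75 × (1×56.672 + 4×73.125) = 261.9 kips.
Governing: min(193.3, 261.9) = 193.3 kips → bolt shear.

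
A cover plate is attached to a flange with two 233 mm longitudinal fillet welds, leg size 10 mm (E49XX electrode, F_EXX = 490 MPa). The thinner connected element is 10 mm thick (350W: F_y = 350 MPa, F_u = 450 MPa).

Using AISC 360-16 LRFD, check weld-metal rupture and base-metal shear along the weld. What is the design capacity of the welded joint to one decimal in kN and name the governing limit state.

726.5 kN (weld metal governs)

Weld metal: throat = 0.707×10 = 7.07 mm, L = 2×233 = 466 mm. φR_n = 0.75 × 0.6 × 490 × 7.07 × 466 = 726.5 kN.
Base metal shear (10 mm plate): yield φR_n = 1.0×0.6×350×10×466 = 978.6 kN; rupture φR_n = 0.75×0.6×450×10×466 = 943.7 kN; take 943.7 kN (rupture).
Governing: min(726.5, 943.7) = 726.5 kN → weld metal.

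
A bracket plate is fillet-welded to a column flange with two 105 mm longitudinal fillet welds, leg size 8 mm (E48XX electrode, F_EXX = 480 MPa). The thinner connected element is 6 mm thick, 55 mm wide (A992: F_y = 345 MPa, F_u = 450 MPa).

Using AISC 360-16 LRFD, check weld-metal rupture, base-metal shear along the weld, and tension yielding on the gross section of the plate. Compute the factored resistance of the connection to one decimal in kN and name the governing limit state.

102.5 kN (gross-section yield governs)

Weld metal: throat = 0.707×8 = 5.656 mm, L = 2×105 = 210 mm. φR_n = 0.75 × 0.6 × 480 × 5.656 × 210 = 256.6 kN.
Base metal shear (6 mm plate): yield φR_n = 1.0×0.6×345×6×210 = 260.8 kN; rupture φR_n = 0.75×0.6×450×6×210 = 255.2 kN; take 255.2 kN (rupture).
Tension yield (gross): A_g = 55×6 = 330 mm². φR_n = 0.90 × 345 × 330 = 102.5 kN.
Governing: min(256.6, 255.2, 102.5) = 102.5 kN → gross-section yield.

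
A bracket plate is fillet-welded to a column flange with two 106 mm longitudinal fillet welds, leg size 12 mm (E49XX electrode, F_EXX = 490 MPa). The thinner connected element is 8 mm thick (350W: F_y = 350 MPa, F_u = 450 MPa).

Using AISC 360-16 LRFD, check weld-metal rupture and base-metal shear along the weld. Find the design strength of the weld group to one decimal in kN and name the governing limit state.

Weld metal: throat = 0.707×12 = 8.484 mm, L = 2×106 = 212 mm. φR_n = 0.75 × 0.6 × 490 × 8.484 × 212 = 396.6 kN.
Base metal shear (8 mm plate): yield φR_n = 1.0×0.6×350×8×212 = 356.2 kN; rupture φR_n = 0.75×0.6×450×8×212 = 343.4 kN; take 343.4 kN (rupture).
Governing: min(396.6, 343.4) = 343.4 kN → base-metal shear.

343.4 kN (base-metal shear governs)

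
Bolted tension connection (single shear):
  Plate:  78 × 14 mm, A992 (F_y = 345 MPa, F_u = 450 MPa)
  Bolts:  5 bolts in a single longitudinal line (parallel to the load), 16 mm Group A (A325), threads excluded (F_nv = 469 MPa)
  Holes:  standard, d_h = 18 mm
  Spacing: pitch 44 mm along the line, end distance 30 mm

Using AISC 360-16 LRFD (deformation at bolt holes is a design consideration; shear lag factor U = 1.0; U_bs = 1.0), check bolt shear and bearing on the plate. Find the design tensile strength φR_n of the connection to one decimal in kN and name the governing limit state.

Bolt shear: A_b = π(16)²/4 = 201.06 mm². φR_n = 0.75 × 469 × 201.06 × 5 × 1 = 353.6 kN.
Bearing (14 mm plate, F_u = 450 MPa): end bolts L_c = 30 − 18/2 = 21, R_n = min(1.2×21×14×450, 2.4×16×14×450) = 158.76 kN/bolt; interior L_c = 44 − 18 = 26, R_n = 196.56 kN/bolt. φR_n = 0.75 × (1×158.76 + 4×196.56) = 708.8 kN.
Governing: min(353.6, 708.8) = 353.6 kN → bolt shear.

353.6 kN (bolt shear governs)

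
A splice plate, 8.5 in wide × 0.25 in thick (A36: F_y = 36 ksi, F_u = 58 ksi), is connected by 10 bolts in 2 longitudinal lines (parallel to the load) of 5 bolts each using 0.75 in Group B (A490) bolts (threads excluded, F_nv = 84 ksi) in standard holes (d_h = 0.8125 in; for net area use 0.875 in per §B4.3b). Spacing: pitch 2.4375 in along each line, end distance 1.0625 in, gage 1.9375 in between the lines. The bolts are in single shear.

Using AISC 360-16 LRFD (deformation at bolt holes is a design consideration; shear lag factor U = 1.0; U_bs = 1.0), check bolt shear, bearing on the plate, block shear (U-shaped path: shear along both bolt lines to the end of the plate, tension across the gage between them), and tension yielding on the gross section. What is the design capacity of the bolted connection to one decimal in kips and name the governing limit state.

Bolt shear: A_b = π(0.75)²/4 = 0.44179 in². φR_n = 0.75 × 84 × 0.44179 × 10 × 1 = 278.3 kips.
Bearing (0.25 in plate, F_u = 58 ksi): end bolts L_c = 1.0625 − 0.8125/2 = 0.65625, R_n = min(1.2×0.65625×0.25×58, 2.4×0.75×0.25×58) = 11.419 kips/bolt; interior L_c = 2.4375 − 0.8125 = 1.625, R_n = 26.1 kips/bolt. φR_n = 0.75 × (2×11.419 + 8×26.1) = 173.7 kips.
Block shear: shear path 2×[1.0625+4×2.4375] = 2×10.8125 in, A_gv = 5.4063, A_nv = 2×(10.8125 − 4.5×0.875)×0.25 = 3.4375 in²; tension across gage: (1.9375 − 1×0.875)×0.25 = 0.26563 in². R_n = min(0.6×58×3.4375, 0.6×36×5.4063) + 1.0×58×0.26563 = min(119.63, 116.78) + 15.407 = 132.19 kips. φR_n = 0.75 × 132.19 = 99.1 kips.
Tension yield (gross): A_g = 8.5×0.25 = 2.125 in². φR_n = 0.90 × 36 × 2.125 = 68.9 kips.
Governing: min(278.3, 173.7, 99.1, 68.9) = 68.9 kips → gross-section yield.

68.9 kips (gross-section yield governs)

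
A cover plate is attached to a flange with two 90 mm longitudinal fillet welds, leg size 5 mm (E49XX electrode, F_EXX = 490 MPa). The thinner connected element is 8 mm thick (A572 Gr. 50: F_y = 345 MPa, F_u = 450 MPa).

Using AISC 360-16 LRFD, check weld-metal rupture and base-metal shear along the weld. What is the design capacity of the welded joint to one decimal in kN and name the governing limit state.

140.3 kN (weld metal governs)

Weld metal: throat = 0.707×5 = 3.535 mm, L = 2×90 = 180 mm. φR_n = 0.75 × 0.6 × 490 × 3.535 × 180 = 140.3 kN.
Base metal shear (8 mm plate): yield φR_n = 1.0×0.6×345×8×180 = 298.1 kN; rupture φR_n = 0.75×0.6×450×8×180 = 291.6 kN; take 291.6 kN (rupture).
Governing: min(140.3, 291.6) = 140.3 kN → weld metal.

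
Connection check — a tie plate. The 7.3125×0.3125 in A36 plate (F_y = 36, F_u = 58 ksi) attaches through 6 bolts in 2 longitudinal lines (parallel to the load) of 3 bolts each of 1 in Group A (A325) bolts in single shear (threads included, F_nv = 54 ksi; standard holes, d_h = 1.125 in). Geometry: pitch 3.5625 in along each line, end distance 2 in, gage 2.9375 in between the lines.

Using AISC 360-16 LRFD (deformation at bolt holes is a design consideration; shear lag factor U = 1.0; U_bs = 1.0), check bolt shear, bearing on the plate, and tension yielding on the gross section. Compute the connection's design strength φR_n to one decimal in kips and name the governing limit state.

Bolt shear: A_b = π(1)²/4 = 0.7854 in². φR_n = 0.75 × 54 × 0.7854 × 6 × 1 = 190.9 kips.
Bearing (0.3125 in plate, F_u = 58 ksi): end bolts L_c = 2 − 1.125/2 = 1.4375, R_n = min(1.2×1.4375×0.3125×58, 2.4×1×0.3125×58) = 31.266 kips/bolt; interior L_c = 3.5625 − 1.125 = 2.4375, R_n = 43.5 kips/bolt. φR_n = 0.75 × (2×31.266 + 4×43.5) = 177.4 kips.
Tension yield (gross): A_g = 7.3125×0.3125 = 2.2852 in². φR_n = 0.90 × 36 × 2.2852 = 74.0 kips.
Governing: min(190.9, 177.4, 74.0) = 74.0 kips → gross-section yield.

74.0 kips (gross-section yield governs)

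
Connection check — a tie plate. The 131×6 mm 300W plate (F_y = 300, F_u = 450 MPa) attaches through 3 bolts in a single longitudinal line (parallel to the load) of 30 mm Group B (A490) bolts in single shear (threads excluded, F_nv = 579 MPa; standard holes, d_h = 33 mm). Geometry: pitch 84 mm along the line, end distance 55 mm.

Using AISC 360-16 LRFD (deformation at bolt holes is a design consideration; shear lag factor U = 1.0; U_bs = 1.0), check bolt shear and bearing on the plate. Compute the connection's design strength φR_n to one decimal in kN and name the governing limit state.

Bolt shear: A_b = π(30)²/4 = 706.86 mm². φR_n = 0.75 × 579 × 706.86 × 3 × 1 = 920.9 kN.
Bearing (6 mm plate, F_u = 450 MPa): end bolts L_c = 55 − 33/2 = 38.5, R_n = min(1.2×38.5×6×450, 2.4×30×6×450) = 124.74 kN/bolt; interior L_c = 84 − 33 = 51, R_n = 165.24 kN/bolt. φR_n = 0.75 × (1×124.74 + 2×165.24) = 341.4 kN.
Governing: min(920.9, 341.4) = 341.4 kN → bearing.

341.4 kN (bearing governs)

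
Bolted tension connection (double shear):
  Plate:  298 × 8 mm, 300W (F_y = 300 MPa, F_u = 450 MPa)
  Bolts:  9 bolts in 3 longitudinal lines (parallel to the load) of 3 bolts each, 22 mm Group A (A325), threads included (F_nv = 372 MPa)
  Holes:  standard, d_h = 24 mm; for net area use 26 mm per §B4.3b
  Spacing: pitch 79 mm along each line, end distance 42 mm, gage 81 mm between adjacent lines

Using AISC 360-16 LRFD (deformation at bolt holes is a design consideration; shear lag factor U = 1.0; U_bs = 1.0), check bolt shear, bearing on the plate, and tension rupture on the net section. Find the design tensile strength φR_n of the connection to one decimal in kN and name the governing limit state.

594.0 kN (net-section rupture governs)

Bolt shear: A_b = π(22)²/4 = 380.13 mm². φR_n = 0.75 × 372 × 380.13 × 9 × 2 = 1909.0 kN.
Bearing (8 mm plate, F_u = 450 MPa): end bolts L_c = 42 − 24/2 = 30, R_n = min(1.2×30×8×450, 2.4×22×8×450) = 129.6 kN/bolt; interior L_c = 79 − 24 = 55, R_n = 190.08 kN/bolt. φR_n = 0.75 × (3×129.6 + 6×190.08) = 1147.0 kN.
Tension rupture (net): A_n = (298 − 3×26)×8 = 1760 mm² (U = 1.0, A_e = A_n). φR_n = 0.75 × 450 × 1760 = 594.0 kN.
Governing: min(1909.0, 1147.0, 594.0) = 594.0 kN → net-section rupture.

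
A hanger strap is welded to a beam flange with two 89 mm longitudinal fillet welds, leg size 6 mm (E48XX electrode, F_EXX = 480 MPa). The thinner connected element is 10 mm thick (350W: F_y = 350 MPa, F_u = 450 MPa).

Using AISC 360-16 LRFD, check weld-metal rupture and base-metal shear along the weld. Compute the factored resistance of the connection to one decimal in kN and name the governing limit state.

Weld metal: throat = 0.707×6 = 4.242 mm, L = 2×89 = 178 mm. φR_n = 0.75 × 0.6 × 480 × 4.242 × 178 = 163.1 kN.
Base metal shear (10 mm plate): yield φR_n = 1.0×0.6×350×10×178 = 373.8 kN; rupture φR_n = 0.75×0.6×450×10×178 = 360.5 kN; take 360.5 kN (rupture).
Governing: min(163.1, 360.5) = 163.1 kN → weld metal.

163.1 kN (weld metal governs)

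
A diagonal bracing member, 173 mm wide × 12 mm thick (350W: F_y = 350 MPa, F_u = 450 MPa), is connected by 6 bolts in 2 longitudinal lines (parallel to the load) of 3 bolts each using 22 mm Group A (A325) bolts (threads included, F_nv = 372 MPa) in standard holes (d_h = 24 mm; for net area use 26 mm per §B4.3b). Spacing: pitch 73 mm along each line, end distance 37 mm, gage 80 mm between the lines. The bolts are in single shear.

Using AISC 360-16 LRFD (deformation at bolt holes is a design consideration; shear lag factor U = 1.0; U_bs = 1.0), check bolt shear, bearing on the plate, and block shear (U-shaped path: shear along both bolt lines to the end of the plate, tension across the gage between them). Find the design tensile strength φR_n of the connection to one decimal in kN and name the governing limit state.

636.3 kN (bolt shear governs)

Bolt shear: A_b = π(22)²/4 = 380.13 mm². φR_n = 0.75 × 372 × 380.13 × 6 × 1 = 636.3 kN.
Bearing (12 mm plate, F_u = 450 MPa): end bolts L_c = 37 − 24/2 = 25, R_n = min(1.2×25×12×450, 2.4×22×12×450) = 162 kN/bolt; interior L_c = 73 − 24 = 49, R_n = 285.12 kN/bolt. φR_n = 0.75 × (2×162 + 4×285.12) = 1098.4 kN.
Block shear: shear path 2×[37+2×73] = 2×183 mm, A_gv = 4392, A_nv = 2×(183 − 2.5×26)×12 = 2832 mm²; tension across gage: (80 − 1×26)×12 = 648 mm². R_n = min(0.6×450×2832, 0.6×350×4392) + 1.0×450×648 = min(764.64, 922.32) + 291.6 = 1056.2 kN. φR_n = 0.75 × 1056.2 = 792.2 kN.
Governing: min(636.3, 1098.4, 792.2) = 636.3 kN → bolt shear.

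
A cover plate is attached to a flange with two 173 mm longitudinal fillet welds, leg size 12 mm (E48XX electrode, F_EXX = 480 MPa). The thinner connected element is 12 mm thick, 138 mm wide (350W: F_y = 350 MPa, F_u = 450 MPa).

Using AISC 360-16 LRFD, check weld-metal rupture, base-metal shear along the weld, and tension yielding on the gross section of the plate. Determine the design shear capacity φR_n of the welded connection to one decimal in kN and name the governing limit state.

Weld metal: throat = 0.707×12 = 8.484 mm, L = 2×173 = 346 mm. φR_n = 0.75 × 0.6 × 480 × 8.484 × 346 = 634.1 kN.
Base metal shear (12 mm plate): yield φR_n = 1.0×0.6×350×12×346 = 871.9 kN; rupture φR_n = 0.75×0.6×450×12×346 = 840.8 kN; take 840.8 kN (rupture).
Tension yield (gross): A_g = 138×12 = 1656 mm². φR_n = 0.90 × 350 × 1656 = 521.6 kN.
Governing: min(634.1, 840.8, 521.6) = 521.6 kN → gross-section yield.

521.6 kN (gross-section yield governs)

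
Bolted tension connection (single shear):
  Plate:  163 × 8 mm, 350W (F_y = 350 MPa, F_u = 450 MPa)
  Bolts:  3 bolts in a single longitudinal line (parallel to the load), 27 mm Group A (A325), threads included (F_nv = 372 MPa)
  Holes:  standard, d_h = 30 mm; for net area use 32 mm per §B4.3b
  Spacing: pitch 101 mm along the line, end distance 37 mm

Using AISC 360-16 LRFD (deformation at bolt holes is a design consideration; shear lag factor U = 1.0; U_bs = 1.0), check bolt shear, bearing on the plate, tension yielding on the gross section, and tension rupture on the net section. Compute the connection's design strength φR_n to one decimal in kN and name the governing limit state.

353.7 kN (net-section rupture governs)

Bolt shear: A_b = π(27)²/4 = 572.56 mm². φR_n = 0.75 × 372 × 572.56 × 3 × 1 = 479.2 kN.
Bearing (8 mm plate, F_u = 450 MPa): end bolts L_c = 37 − 30/2 = 22, R_n = min(1.2×22×8×450, 2.4×27×8×450) = 95.04 kN/bolt; interior L_c = 101 − 30 = 71, R_n = 233.28 kN/bolt. φR_n = 0.75 × (1×95.04 + 2×233.28) = 421.2 kN.
Tension yield (gross): A_g = 163×8 = 1304 mm². φR_n = 0.90 × 350 × 1304 = 410.8 kN.
Tension rupture (net): A_n = (163 − 1×32)×8 = 1048 mm² (U = 1.0, A_e = A_n). φR_n = 0.75 × 450 × 1048 = 353.7 kN.
Governing: min(479.2, 421.2, 410.8, 353.7) = 353.7 kN → net-section rupture.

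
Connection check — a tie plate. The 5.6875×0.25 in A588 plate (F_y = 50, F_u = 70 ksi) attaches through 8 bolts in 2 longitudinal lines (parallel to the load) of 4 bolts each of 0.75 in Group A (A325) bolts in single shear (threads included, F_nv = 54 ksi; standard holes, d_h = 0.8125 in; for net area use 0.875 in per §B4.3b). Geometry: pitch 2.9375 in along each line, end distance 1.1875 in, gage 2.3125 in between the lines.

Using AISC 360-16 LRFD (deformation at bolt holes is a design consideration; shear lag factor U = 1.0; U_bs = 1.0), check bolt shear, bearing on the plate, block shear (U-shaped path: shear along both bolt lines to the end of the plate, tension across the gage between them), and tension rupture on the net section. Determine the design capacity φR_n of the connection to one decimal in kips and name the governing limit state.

51.7 kips (net-section rupture governs)

Bolt shear: A_b = π(0.75)²/4 = 0.44179 in². φR_n = 0.75 × 54 × 0.44179 × 8 × 1 = 143.1 kips.
Bearing (0.25 in plate, F_u = 70 ksi): end bolts L_c = 1.1875 − 0.8125/2 = 0.78125, R_n = min(1.2×0.78125×0.25×70, 2.4×0.75×0.25×70) = 16.406 kips/bolt; interior L_c = 2.9375 − 0.8125 = 2.125, R_n = 31.5 kips/bolt. φR_n = 0.75 × (2×16.406 + 6×31.5) = 166.4 kips.
Block shear: shear path 2×[1.1875+3×2.9375] = 2×10 in, A_gv = 5, A_nv = 2×(10 − 3.5×0.875)×0.25 = 3.4688 in²; tension across gage: (2.3125 − 1×0.875)×0.25 = 0.35938 in². R_n = min(0.6×70×3.4688, 0.6×50×5) + 1.0×70×0.35938 = min(145.69, 150) + 25.157 = 170.85 kips. φR_n = 0.75 × 170.85 = 128.1 kips.
Tension rupture (net): A_n = (5.6875 − 2×0.875)×0.25 = 0.98438 in² (U = 1.0, A_e = A_n). φR_n = 0.75 × 70 × 0.98438 = 51.7 kips.
Governing: min(143.1, 166.4, 128.1, 51.7) = 51.7 kips → net-section rupture.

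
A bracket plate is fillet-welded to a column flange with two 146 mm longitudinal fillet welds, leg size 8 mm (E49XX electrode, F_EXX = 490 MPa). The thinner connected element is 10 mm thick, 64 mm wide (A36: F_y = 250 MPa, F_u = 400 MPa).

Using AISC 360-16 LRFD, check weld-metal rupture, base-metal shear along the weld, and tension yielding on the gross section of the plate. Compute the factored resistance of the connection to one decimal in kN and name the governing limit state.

Weld metal: throat = 0.707×8 = 5.656 mm, L = 2×146 = 292 mm. φR_n = 0.75 × 0.6 × 490 × 5.656 × 292 = 364.2 kN.
Base metal shear (10 mm plate): yield φR_n = 1.0×0.6×250×10×292 = 438.0 kN; rupture φR_n = 0.75×0.6×400×10×292 = 525.6 kN; take 438.0 kN (yield).
Tension yield (gross): A_g = 64×10 = 640 mm². φR_n = 0.90 × 250 × 640 = 144.0 kN.
Governing: min(364.2, 438.0, 144.0) = 144.0 kN → gross-section yield.

144.0 kN (gross-section yield governs)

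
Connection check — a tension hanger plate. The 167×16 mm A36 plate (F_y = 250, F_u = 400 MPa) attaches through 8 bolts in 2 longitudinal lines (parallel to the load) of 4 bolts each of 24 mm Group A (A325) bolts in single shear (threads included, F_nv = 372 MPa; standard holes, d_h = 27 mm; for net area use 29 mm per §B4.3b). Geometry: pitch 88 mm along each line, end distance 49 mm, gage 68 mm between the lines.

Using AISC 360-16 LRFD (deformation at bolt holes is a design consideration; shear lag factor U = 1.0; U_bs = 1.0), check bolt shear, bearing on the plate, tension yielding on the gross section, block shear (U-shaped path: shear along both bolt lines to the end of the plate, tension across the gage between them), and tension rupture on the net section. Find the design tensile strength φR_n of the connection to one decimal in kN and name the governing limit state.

Bolt shear: A_b = π(24)²/4 = 452.39 mm². φR_n = 0.75 × 372 × 452.39 × 8 × 1 = 1009.7 kN.
Bearing (16 mm plate, F_u = 400 MPa): end bolts L_c = 49 − 27/2 = 35.5, R_n = min(1.2×35.5×16×400, 2.4×24×16×400) = 272.64 kN/bolt; interior L_c = 88 − 27 = 61, R_n = 368.64 kN/bolt. φR_n = 0.75 × (2×272.64 + 6×368.64) = 2067.8 kN.
Tension yield (gross): A_g = 167×16 = 2672 mm². φR_n = 0.90 × 250 × 2672 = 601.2 kN.
Block shear: shear path 2×[49+3×88] = 2×313 mm, A_gv = 10016, A_nv = 2×(313 − 3.5×29)×16 = 6768 mm²; tension across gage: (68 − 1×29)×16 = 624 mm². R_n = min(0.6×400×6768, 0.6×250×10016) + 1.0×400×624 = min(1624.3, 1502.4) + 249.6 = 1752 kN. φR_n = 0.75 × 1752 = 1314.0 kN.
Tension rupture (net): A_n = (167 − 2×29)×16 = 1744 mm² (U = 1.0, A_e = A_n). φR_n = 0.75 × 400 × 1744 = 523.2 kN.
Governing: min(1009.7, 2067.8, 601.2, 1314.0, 523.2) = 523.2 kN → net-section rupture.

523.2 kN (net-section rupture governs)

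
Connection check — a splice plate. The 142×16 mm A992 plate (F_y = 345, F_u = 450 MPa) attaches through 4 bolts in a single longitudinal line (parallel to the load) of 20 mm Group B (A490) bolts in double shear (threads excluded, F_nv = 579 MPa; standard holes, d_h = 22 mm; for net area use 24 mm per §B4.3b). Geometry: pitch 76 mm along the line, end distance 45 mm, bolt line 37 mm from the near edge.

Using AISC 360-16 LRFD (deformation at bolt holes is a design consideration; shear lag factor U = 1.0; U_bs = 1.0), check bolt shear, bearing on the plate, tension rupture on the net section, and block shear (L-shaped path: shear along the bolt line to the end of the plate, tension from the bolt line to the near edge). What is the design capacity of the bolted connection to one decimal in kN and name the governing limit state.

Bolt shear: A_b = π(20)²/4 = 314.16 mm². φR_n = 0.75 × 579 × 314.16 × 4 × 2 = 1091.4 kN.
Bearing (16 mm plate, F_u = 450 MPa): end bolts L_c = 45 − 22/2 = 34, R_n = min(1.2×34×16×450, 2.4×20×16×450) = 293.76 kN/bolt; interior L_c = 76 − 22 = 54, R_n = 345.6 kN/bolt. φR_n = 0.75 × (1×293.76 + 3×345.6) = 997.9 kN.
Tension rupture (net): A_n = (142 − 1×24)×16 = 1888 mm² (U = 1.0, A_e = A_n). φR_n = 0.75 × 450 × 1888 = 637.2 kN.
Block shear: shear path 1×[45+3×76] = 1×273 mm, A_gv = 4368, A_nv = 1×(273 − 3.5×24)×16 = 3024 mm²; tension to near edge: (37 − 0.5×24)×16 = 400 mm². R_n = min(0.6×450×3024, 0.6×345×4368) + 1.0×450×400 = min(816.48, 904.18) + 180 = 996.48 kN. φR_n = 0.75 × 996.48 = 747.4 kN.
Governing: min(1091.4, 997.9, 637.2, 747.4) = 637.2 kN → net-section rupture.

637.2 kN (net-section rupture governs)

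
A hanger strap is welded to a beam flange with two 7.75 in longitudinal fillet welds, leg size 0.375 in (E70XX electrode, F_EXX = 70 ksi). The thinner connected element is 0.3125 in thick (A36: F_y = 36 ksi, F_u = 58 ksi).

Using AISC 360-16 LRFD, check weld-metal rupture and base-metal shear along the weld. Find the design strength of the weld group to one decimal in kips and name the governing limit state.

104.6 kips (base-metal shear governs)

Weld metal: throat = 0.707×0.375 = 0.26513 in, L = 2×7.75 = 15.5 in. φR_n = 0.75 × 0.6 × 70 × 0.26513 × 15.5 = 129.4 kips.
Base metal shear (0.3125 in plate): yield φR_n = 1.0×0.6×36×0.3125×15.5 = 104.6 kips; rupture φR_n = 0.75×0.6×58×0.3125×15.5 = 126.4 kips; take 104.6 kips (yield).
Governing: min(129.4, 104.6) = 104.6 kips → base-metal shear.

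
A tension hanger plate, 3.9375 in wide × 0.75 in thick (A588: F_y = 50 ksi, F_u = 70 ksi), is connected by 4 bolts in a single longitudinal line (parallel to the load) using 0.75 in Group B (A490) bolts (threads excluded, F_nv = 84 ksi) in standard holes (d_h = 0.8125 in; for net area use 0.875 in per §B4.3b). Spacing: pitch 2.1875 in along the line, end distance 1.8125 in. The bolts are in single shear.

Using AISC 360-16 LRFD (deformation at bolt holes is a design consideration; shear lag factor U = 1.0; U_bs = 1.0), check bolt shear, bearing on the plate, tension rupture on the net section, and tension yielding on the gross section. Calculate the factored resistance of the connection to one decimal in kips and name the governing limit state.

Bolt shear: A_b = π(0.75)²/4 = 0.44179 in². φR_n = 0.75 × 84 × 0.44179 × 4 × 1 = 111.3 kips.
Bearing (0.75 in plate, F_u = 70 ksi): end bolts L_c = 1.8125 − 0.8125/2 = 1.40625, R_n = min(1.2×1.40625×0.75×70, 2.4×0.75×0.75×70) = 88.594 kips/bolt; interior L_c = 2.1875 − 0.8125 = 1.375, R_n = 86.625 kips/bolt. φR_n = 0.75 × (1×88.594 + 3×86.625) = 261.4 kips.
Tension rupture (net): A_n = (3.9375 − 1×0.875)×0.75 = 2.2969 in² (U = 1.0, A_e = A_n). φR_n = 0.75 × 70 × 2.2969 = 120.6 kips.
Tension yield (gross): A_g = 3.9375×0.75 = 2.9531 in². φR_n = 0.90 × 50 × 2.9531 = 132.9 kips.
Governing: min(111.3, 261.4, 120.6, 132.9) = 111.3 kips → bolt shear.

111.3 kips (bolt shear governs)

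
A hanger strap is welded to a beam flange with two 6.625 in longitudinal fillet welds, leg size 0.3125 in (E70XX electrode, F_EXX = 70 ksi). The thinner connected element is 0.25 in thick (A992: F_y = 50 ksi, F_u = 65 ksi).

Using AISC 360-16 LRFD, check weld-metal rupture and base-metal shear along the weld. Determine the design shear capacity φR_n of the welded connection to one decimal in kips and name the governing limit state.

92.2 kips (weld metal governs)

Weld metal: throat = 0.707×0.3125 = 0.22094 in, L = 2×6.625 = 13.25 in. φR_n = 0.75 × 0.6 × 70 × 0.22094 × 13.25 = 92.2 kips.
Base metal shear (0.25 in plate): yield φR_n = 1.0×0.6×50×0.25×13.25 = 99.4 kips; rupture φR_n = 0.75×0.6×65×0.25×13.25 = 96.9 kips; take 96.9 kips (rupture).
Governing: min(92.2, 96.9) = 92.2 kips → weld metal.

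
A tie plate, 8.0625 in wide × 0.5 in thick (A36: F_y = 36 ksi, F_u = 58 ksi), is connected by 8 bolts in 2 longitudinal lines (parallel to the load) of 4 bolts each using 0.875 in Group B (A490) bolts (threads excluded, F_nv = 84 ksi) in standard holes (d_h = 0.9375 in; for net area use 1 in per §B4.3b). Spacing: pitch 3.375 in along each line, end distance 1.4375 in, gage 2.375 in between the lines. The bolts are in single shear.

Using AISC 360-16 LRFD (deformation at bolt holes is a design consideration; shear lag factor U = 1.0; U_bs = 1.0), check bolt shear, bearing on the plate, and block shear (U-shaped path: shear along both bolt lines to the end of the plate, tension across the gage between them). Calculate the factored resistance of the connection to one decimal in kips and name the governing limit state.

Bolt shear: A_b = π(0.875)²/4 = 0.60132 in². φR_n = 0.75 × 84 × 0.60132 × 8 × 1 = 303.1 kips.
Bearing (0.5 in plate, F_u = 58 ksi): end bolts L_c = 1.4375 − 0.9375/2 = 0.96875, R_n = min(1.2×0.96875×0.5×58, 2.4×0.875×0.5×58) = 33.713 kips/bolt; interior L_c = 3.375 − 0.9375 = 2.4375, R_n = 60.9 kips/bolt. φR_n = 0.75 × (2×33.713 + 6×60.9) = 324.6 kips.
Block shear: shear path 2×[1.4375+3×3.375] = 2×11.5625 in, A_gv = 11.563, A_nv = 2×(11.5625 − 3.5×1)×0.5 = 8.0625 in²; tension across gage: (2.375 − 1×1)×0.5 = 0.6875 in². R_n = min(0.6×58×8.0625, 0.6×36×11.563) + 1.0×58×0.6875 = min(280.58, 249.76) + 39.875 = 289.64 kips. φR_n = 0.75 × 289.64 = 217.2 kips.
Governing: min(303.1, 324.6, 217.2) = 217.2 kips → block shear.

217.2 kips (block shear governs)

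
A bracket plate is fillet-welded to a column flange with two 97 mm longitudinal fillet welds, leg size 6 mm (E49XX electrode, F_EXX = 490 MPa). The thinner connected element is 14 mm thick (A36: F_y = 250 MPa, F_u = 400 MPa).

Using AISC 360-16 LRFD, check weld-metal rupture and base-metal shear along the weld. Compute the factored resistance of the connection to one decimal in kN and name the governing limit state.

181.5 kN (weld metal governs)

Weld metal: throat = 0.707×6 = 4.242 mm, L = 2×97 = 194 mm. φR_n = 0.75 × 0.6 × 490 × 4.242 × 194 = 181.5 kN.
Base metal shear (14 mm plate): yield φR_n = 1.0×0.6×250×14×194 = 407.4 kN; rupture φR_n = 0.75×0.6×400×14×194 = 488.9 kN; take 407.4 kN (yield).
Governing: min(181.5, 407.4) = 181.5 kN → weld metal.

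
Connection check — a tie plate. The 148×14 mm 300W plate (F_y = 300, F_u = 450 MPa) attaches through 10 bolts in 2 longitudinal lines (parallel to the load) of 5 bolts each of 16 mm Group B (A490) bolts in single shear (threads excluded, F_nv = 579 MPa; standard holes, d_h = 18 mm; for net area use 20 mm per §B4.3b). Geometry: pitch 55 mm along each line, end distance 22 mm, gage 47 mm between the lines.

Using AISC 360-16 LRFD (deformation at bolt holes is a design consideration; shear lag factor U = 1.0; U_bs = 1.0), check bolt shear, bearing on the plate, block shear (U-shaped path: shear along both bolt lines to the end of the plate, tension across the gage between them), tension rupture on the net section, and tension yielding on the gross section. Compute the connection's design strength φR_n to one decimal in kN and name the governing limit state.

Bolt shear: A_b = π(16)²/4 = 201.06 mm². φR_n = 0.75 × 579 × 201.06 × 10 × 1 = 873.1 kN.
Bearing (14 mm plate, F_u = 450 MPa): end bolts L_c = 22 − 18/2 = 13, R_n = min(1.2×13×14×450, 2.4×16×14×450) = 98.28 kN/bolt; interior L_c = 55 − 18 = 37, R_n = 241.92 kN/bolt. φR_n = 0.75 × (2×98.28 + 8×241.92) = 1598.9 kN.
Block shear: shear path 2×[22+4×55] = 2×242 mm, A_gv = 6776, A_nv = 2×(242 − 4.5×20)×14 = 4256 mm²; tension across gage: (47 − 1×20)×14 = 378 mm². R_n = min(0.6×450×4256, 0.6×300×6776) + 1.0×450×378 = min(1149.1, 1219.7) + 170.1 = 1319.2 kN. φR_n = 0.75 × 1319.2 = 989.4 kN.
Tension rupture (net): A_n = (148 − 2×20)×14 = 1512 mm² (U = 1.0, A_e = A_n). φR_n = 0.75 × 450 × 1512 = 510.3 kN.
Tension yield (gross): A_g = 148×14 = 2072 mm². φR_n = 0.90 × 300 × 2072 = 559.4 kN.
Governing: min(873.1, 1598.9, 989.4, 510.3, 559.4) = 510.3 kN → net-section rupture.

510.3 kN (net-section rupture governs)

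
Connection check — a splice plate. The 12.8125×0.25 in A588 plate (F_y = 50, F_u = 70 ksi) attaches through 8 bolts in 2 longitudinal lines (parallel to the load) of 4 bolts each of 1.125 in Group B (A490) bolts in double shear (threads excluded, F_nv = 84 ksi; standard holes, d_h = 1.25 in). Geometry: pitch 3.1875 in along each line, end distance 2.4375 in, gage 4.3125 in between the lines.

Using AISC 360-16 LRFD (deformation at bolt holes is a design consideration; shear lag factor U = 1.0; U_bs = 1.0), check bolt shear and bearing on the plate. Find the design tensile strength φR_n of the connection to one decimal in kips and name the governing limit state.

Bolt shear: A_b = π(1.125)²/4 = 0.99402 in². φR_n = 0.75 × 84 × 0.99402 × 8 × 2 = 1002.0 kips.
Bearing (0.25 in plate, F_u = 70 ksi): end bolts L_c = 2.4375 − 1.25/2 = 1.8125, R_n = min(1.2×1.8125×0.25×70, 2.4×1.125×0.25×70) = 38.063 kips/bolt; interior L_c = 3.1875 − 1.25 = 1.9375, R_n = 40.688 kips/bolt. φR_n = 0.75 × (2×38.063 + 6×40.688) = 240.2 kips.
Governing: min(1002.0, 240.2) = 240.2 kips → bearing.

240.2 kips (bearing governs)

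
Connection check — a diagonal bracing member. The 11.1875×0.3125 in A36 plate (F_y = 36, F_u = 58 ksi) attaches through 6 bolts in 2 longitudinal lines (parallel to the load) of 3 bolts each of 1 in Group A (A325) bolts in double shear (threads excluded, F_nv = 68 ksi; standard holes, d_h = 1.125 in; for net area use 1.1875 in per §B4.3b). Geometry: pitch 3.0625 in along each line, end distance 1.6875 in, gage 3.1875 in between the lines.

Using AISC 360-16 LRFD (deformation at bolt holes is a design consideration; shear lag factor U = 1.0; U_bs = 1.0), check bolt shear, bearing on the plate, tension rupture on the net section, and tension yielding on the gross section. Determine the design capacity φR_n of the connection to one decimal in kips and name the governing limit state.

Bolt shear: A_b = π(1)²/4 = 0.7854 in². φR_n = 0.75 × 68 × 0.7854 × 6 × 2 = 480.7 kips.
Bearing (0.3125 in plate, F_u = 58 ksi): end bolts L_c = 1.6875 − 1.125/2 = 1.125, R_n = min(1.2×1.125×0.3125×58, 2.4×1×0.3125×58) = 24.469 kips/bolt; interior L_c = 3.0625 − 1.125 = 1.9375, R_n = 42.141 kips/bolt. φR_n = 0.75 × (2×24.469 + 4×42.141) = 163.1 kips.
Tension rupture (net): A_n = (11.1875 − 2×1.1875)×0.3125 = 2.7539 in² (U = 1.0, A_e = A_n). φR_n = 0.75 × 58 × 2.7539 = 119.8 kips.
Tension yield (gross): A_g = 11.1875×0.3125 = 3.4961 in². φR_n = 0.90 × 36 × 3.4961 = 113.3 kips.
Governing: min(480.7, 163.1, 119.8, 113.3) = 113.3 kips → gross-section yield.

113.3 kips (gross-section yield governs)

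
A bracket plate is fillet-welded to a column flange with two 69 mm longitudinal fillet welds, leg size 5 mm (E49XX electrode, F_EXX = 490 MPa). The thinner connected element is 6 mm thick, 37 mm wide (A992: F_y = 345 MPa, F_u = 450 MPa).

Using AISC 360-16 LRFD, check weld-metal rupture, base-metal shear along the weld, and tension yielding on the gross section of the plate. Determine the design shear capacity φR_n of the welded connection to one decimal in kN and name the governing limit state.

68.9 kN (gross-section yield governs)

Weld metal: throat = 0.707×5 = 3.535 mm, L = 2×69 = 138 mm. φR_n = 0.75 × 0.6 × 490 × 3.535 × 138 = 107.6 kN.
Base metal shear (6 mm plate): yield φR_n = 1.0×0.6×345×6×138 = 171.4 kN; rupture φR_n = 0.75×0.6×450×6×138 = 167.7 kN; take 167.7 kN (rupture).
Tension yield (gross): A_g = 37×6 = 222 mm². φR_n = 0.90 × 345 × 222 = 68.9 kN.
Governing: min(107.6, 167.7, 68.9) = 68.9 kN → gross-section yield.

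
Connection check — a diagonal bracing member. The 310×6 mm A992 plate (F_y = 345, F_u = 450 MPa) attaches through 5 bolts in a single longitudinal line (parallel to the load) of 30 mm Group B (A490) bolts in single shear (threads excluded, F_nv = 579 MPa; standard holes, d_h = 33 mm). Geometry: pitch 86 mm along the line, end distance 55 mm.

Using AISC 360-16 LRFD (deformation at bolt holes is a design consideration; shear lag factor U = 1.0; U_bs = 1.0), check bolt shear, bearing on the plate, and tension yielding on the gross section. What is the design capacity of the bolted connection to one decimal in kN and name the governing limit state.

577.5 kN (gross-section yield governs)

Bolt shear: A_b = π(30)²/4 = 706.86 mm². φR_n = 0.75 × 579 × 706.86 × 5 × 1 = 1534.8 kN.
Bearing (6 mm plate, F_u = 450 MPa): end bolts L_c = 55 − 33/2 = 38.5, R_n = min(1.2×38.5×6×450, 2.4×30×6×450) = 124.74 kN/bolt; interior L_c = 86 − 33 = 53, R_n = 171.72 kN/bolt. φR_n = 0.75 × (1×124.74 + 4×171.72) = 608.7 kN.
Tension yield (gross): A_g = 310×6 = 1860 mm². φR_n = 0.90 × 345 × 1860 = 577.5 kN.
Governing: min(1534.8, 608.7, 577.5) = 577.5 kN → gross-section yield.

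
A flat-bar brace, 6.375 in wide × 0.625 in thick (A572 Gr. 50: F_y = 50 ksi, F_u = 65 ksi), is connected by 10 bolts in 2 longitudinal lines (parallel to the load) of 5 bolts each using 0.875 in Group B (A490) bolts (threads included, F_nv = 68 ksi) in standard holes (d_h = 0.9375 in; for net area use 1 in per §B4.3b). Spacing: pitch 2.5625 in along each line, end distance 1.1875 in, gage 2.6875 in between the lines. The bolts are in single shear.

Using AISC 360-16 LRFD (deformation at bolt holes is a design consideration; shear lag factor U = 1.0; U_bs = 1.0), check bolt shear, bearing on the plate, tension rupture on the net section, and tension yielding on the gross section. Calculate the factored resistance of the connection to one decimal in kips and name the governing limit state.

133.3 kips (net-section rupture governs)

Bolt shear: A_b = π(0.875)²/4 = 0.60132 in². φR_n = 0.75 × 68 × 0.60132 × 10 × 1 = 306.7 kips.
Bearing (0.625 in plate, F_u = 65 ksi): end bolts L_c = 1.1875 − 0.9375/2 = 0.71875, R_n = min(1.2×0.71875×0.625×65, 2.4×0.875×0.625×65) = 35.039 kips/bolt; interior L_c = 2.5625 − 0.9375 = 1.625, R_n = 79.219 kips/bolt. φR_n = 0.75 × (2×35.039 + 8×79.219) = 527.9 kips.
Tension rupture (net): A_n = (6.375 − 2×1)×0.625 = 2.7344 in² (U = 1.0, A_e = A_n). φR_n = 0.75 × 65 × 2.7344 = 133.3 kips.
Tension yield (gross): A_g = 6.375×0.625 = 3.9844 in². φR_n = 0.90 × 50 × 3.9844 = 179.3 kips.
Governing: min(306.7, 527.9, 133.3, 179.3) = 133.3 kips → net-section rupture.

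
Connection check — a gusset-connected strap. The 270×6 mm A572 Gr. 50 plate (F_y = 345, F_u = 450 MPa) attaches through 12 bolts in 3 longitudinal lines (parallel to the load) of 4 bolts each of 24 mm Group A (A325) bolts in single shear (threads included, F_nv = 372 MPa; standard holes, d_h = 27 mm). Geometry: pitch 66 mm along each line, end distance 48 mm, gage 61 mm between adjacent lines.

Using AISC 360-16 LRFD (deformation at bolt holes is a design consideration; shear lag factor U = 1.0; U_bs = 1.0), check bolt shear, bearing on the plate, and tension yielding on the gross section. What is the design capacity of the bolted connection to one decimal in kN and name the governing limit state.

503.0 kN (gross-section yield governs)

Bolt shear: A_b = π(24)²/4 = 452.39 mm². φR_n = 0.75 × 372 × 452.39 × 12 × 1 = 1514.6 kN.
Bearing (6 mm plate, F_u = 450 MPa): end bolts L_c = 48 − 27/2 = 34.5, R_n = min(1.2×34.5×6×450, 2.4×24×6×450) = 111.78 kN/bolt; interior L_c = 66 − 27 = 39, R_n = 126.36 kN/bolt. φR_n = 0.75 × (3×111.78 + 9×126.36) = 1104.4 kN.
Tension yield (gross): A_g = 270×6 = 1620 mm². φR_n = 0.90 × 345 × 1620 = 503.0 kN.
Governing: min(1514.6, 1104.4, 503.0) = 503.0 kN → gross-section yield.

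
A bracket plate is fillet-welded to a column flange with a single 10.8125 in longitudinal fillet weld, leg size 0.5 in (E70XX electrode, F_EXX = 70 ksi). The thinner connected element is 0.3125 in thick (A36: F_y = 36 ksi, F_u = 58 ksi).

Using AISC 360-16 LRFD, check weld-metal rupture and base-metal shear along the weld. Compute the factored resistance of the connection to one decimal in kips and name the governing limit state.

73.0 kips (base-metal shear governs)

Weld metal: throat = 0.707×0.5 = 0.3535 in, L = 10.8125 in. φR_n = 0.75 × 0.6 × 70 × 0.3535 × 10.8125 = 120.4 kips.
Base metal shear (0.3125 in plate): yield φR_n = 1.0×0.6×36×0.3125×10.8125 = 73.0 kips; rupture φR_n = 0.75×0.6×58×0.3125×10.8125 = 88.2 kips; take 73.0 kips (yield).
Governing: min(120.4, 73.0) = 73.0 kips → base-metal shear.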